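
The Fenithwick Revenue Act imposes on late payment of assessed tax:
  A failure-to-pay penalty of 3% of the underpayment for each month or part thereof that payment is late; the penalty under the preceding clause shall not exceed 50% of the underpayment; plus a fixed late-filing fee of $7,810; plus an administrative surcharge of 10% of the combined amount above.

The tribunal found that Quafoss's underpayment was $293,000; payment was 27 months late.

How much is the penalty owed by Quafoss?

$169,741

Accrued rate: 3% × 27 = 81%, capped at 50% → 50%
Failure-to-pay penalty: 50% of $293,000 = $146,500
Penalty before surcharge: $146,500 + $7,810 = $154,310
Administrative surcharge: 10% of $154,310 = $15,431
Total penalty: $154,310 + $15,431 = $169,741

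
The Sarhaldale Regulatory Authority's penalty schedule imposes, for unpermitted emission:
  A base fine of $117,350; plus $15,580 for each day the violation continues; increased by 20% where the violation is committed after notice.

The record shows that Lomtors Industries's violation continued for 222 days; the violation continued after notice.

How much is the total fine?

$4,291,332

Per-day component: 222 × $15,580 = $3,458,760
Base plus per-day: $117,350 + $3,458,760 = $3,576,110
Enhancement: 20% of $3,576,110 = $715,222
Enhanced fine: $3,576,110 + $715,222 = $4,291,332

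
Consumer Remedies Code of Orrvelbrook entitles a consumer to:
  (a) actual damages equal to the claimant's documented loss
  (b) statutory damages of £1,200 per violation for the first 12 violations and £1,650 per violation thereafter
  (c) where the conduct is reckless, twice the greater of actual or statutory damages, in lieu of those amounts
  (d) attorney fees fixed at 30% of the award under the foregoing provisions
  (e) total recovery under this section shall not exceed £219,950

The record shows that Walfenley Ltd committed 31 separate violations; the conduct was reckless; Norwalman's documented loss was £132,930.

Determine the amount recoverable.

£219,950

First 12 violations: 12 × £1,200 = £14,400
Remaining violations: (31 − 12) × £1,650 = £31,350
Statutory damages: £14,400 + £31,350 = £45,750
Greater of actual damages (£132,930) or statutory damages (£45,750): £132,930
Doubled: 2 × £132,930 = £265,860
Attorney fees: 30% of £265,860 = £79,758
Total before cap: £265,860 + £79,758 = £345,618
Cap at £219,950: £345,618 exceeds the cap → £219,950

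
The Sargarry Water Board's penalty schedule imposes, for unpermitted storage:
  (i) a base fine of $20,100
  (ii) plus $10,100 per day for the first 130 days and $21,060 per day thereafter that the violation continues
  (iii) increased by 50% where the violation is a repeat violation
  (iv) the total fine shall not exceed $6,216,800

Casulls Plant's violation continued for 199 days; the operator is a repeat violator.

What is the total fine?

$4,179,360

First 130 days: 130 × $10,100 = $1,313,000
Remaining days: (199 − 130) × $21,060 = $1,453,140
Per-day component: $1,313,000 + $1,453,140 = $2,766,140
Base plus per-day: $20,100 + $2,766,140 = $2,786,240
Enhancement: 50% of $2,786,240 = $1,393,120
Enhanced fine: $2,786,240 + $1,393,120 = $4,179,360
Cap at $6,216,800: $4,179,360 is within the cap, no reduction.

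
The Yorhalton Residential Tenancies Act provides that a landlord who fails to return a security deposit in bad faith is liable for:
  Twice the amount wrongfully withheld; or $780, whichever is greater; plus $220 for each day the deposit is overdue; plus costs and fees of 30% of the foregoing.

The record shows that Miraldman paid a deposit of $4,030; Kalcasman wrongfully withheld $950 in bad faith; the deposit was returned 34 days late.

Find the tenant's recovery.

$12,194

Doubled: 2 × $950 = $1,900
Minimum $780: $1,900 meets the minimum, no increase.
Late-return penalty: 34 × $220 = $7,480
Damages plus late penalty: $1,900 + $7,480 = $9,380
Costs and fees: 30% of $9,380 = $2,814
Total recovery: $9,380 + $2,814 = $12,194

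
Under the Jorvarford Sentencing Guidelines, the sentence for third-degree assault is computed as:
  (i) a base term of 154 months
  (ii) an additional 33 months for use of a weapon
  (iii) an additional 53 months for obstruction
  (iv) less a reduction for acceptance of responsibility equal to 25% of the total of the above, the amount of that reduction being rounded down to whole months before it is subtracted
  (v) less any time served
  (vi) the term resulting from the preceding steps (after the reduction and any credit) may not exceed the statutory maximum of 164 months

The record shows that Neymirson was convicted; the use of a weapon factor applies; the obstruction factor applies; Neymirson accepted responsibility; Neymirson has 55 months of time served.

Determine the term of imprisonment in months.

Use of a weapon enhancement: +33 months
Obstruction enhancement: +53 months
Adjusted term: 154 months + 33 months + 53 months = 240 months
Acceptance of responsibility reduction: 25% of 240 months = 60 months (rounded down)
After reduction: 240 − 60 = 180 months
Less time served: 180 months − 55 months = 125 months
Cap at 164 months: 125 months is within the cap, no reduction.

125 months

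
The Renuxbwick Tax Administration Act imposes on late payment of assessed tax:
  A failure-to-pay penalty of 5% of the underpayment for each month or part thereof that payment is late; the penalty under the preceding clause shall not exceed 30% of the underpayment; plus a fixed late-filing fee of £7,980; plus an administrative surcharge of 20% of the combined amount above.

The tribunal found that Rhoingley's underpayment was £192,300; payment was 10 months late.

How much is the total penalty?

£78,804

Accrued rate: 5% × 10 = 50%, capped at 30% → 30%
Failure-to-pay penalty: 30% of £192,300 = £57,690
Penalty before surcharge: £57,690 + £7,980 = £65,670
Administrative surcharge: 20% of £65,670 = £13,134
Total penalty: £65,670 + £13,134 = £78,804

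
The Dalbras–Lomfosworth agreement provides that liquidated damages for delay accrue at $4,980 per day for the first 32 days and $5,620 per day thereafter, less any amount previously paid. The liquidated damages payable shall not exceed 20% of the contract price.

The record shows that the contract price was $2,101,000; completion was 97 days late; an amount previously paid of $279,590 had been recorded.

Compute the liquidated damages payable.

First 32 days: 32 × $4,980 = $159,360
Remaining days: (97 − 32) × $5,620 = $365,300
Accrued per-day damages: $159,360 + $365,300 = $524,660
Less amount previously paid: $524,660 − $279,590 = $245,070
Cap: 20% of $2,101,000 = $420,200
Cap at $420,200: $245,070 is within the cap, no reduction.

$245,070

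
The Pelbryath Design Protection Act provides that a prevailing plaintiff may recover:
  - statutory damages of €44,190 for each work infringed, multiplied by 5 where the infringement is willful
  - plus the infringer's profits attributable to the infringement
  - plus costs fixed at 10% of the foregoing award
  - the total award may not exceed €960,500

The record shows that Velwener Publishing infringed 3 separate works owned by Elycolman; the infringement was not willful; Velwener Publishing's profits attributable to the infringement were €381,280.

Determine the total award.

Statutory damages: 3 × €44,190 = €132,570
Infringement not willful: no ×5 enhancement.
Combined award: €132,570 + €381,280 = €513,850
Costs: 10% of €513,850 = €51,385
Award plus costs: €513,850 + €51,385 = €565,235
Cap at €960,500: €565,235 is within the cap, no reduction.

€565,235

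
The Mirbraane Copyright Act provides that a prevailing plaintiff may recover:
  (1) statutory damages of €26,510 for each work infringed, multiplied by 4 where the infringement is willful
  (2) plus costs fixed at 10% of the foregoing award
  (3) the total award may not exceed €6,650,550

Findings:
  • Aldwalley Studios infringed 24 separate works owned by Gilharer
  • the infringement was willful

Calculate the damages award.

Statutory damages: 24 × €26,510 = €636,240
Multiplied by 4: 4 × €636,240 = €2,544,960
Costs: 10% of €2,544,960 = €254,496
Award plus costs: €2,544,960 + €254,496 = €2,799,456
Cap at €6,650,550: €2,799,456 is within the cap, no reduction.

€2,799,456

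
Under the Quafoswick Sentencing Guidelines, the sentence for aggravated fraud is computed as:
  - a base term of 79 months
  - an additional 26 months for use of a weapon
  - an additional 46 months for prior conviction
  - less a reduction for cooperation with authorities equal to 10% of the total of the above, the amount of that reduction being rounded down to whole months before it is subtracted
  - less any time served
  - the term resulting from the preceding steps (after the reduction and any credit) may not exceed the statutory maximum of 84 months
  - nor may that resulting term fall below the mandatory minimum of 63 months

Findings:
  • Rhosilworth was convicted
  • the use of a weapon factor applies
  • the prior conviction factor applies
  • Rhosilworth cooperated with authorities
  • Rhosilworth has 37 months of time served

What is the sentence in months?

Use of a weapon enhancement: +26 months
Prior conviction enhancement: +46 months
Adjusted term: 79 months + 26 months + 46 months = 151 months
Cooperation with authorities reduction: 10% of 151 months = 15 months (rounded down)
After reduction: 151 − 15 = 136 months
Less time served: 136 months − 37 months = 99 months
Cap at 84 months: 99 months exceeds the cap → 84 months
Minimum 63 months: 84 months meets the minimum, no increase.

84 months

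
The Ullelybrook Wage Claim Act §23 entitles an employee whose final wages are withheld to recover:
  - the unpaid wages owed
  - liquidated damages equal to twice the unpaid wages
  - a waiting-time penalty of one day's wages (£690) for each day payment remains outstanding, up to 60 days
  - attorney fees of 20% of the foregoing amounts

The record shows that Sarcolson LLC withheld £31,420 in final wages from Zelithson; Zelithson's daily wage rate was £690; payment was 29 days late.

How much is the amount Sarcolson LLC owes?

Doubled: 2 × £31,420 = £62,840
Penalty days: min(29, 60) = 29
Waiting-time penalty: 29 × £690 = £20,010
Subtotal: £31,420 + £62,840 + £20,010 = £114,270
Attorney fees: 20% of £114,270 = £22,854
Total award: £114,270 + £22,854 = £137,124

£137,124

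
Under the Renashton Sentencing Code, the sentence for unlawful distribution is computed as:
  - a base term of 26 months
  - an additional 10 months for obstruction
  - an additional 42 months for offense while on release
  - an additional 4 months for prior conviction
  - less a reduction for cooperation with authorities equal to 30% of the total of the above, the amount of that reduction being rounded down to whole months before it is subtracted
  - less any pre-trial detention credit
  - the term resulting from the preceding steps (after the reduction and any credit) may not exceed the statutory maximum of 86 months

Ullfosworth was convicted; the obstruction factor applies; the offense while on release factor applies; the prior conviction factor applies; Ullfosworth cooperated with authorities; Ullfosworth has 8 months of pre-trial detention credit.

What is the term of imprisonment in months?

50 months

Obstruction enhancement: +10 months
Offense while on release enhancement: +42 months
Prior conviction enhancement: +4 months
Adjusted term: 26 months + 10 months + 42 months + 4 months = 82 months
Cooperation with authorities reduction: 30% of 82 months = 24 months (rounded down)
After reduction: 82 − 24 = 58 months
Less pre-trial detention credit: 58 months − 8 months = 50 months
Cap at 86 months: 50 months is within the cap, no reduction.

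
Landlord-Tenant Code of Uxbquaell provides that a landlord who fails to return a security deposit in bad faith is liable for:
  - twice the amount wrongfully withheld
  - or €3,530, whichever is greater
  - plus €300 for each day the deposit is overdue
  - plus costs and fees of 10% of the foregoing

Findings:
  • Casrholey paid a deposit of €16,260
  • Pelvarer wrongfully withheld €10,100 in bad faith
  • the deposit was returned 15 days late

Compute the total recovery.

Doubled: 2 × €10,100 = €20,200
Minimum €3,530: €20,200 meets the minimum, no increase.
Late-return penalty: 15 × €300 = €4,500
Damages plus late penalty: €20,200 + €4,500 = €24,700
Costs and fees: 10% of €24,700 = €2,470
Total recovery: €24,700 + €2,470 = €27,170

€27,170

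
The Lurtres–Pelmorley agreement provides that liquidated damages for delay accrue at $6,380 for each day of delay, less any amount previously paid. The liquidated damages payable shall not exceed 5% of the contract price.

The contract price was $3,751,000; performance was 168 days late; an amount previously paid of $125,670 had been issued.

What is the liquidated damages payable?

Per-day damages: 168 × $6,380 = $1,071,840
Less amount previously paid: $1,071,840 − $125,670 = $946,170
Cap: 5% of $3,751,000 = $187,550
Cap at $187,550: $946,170 exceeds the cap → $187,550

$187,550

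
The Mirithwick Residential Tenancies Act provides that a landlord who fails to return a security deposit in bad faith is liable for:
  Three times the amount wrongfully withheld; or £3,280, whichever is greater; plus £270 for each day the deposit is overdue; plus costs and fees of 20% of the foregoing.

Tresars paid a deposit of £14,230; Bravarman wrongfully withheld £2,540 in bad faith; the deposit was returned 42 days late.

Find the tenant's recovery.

£22,752

Trebled: 3 × £2,540 = £7,620
Minimum £3,280: £7,620 meets the minimum, no increase.
Late-return penalty: 42 × £270 = £11,340
Damages plus late penalty: £7,620 + £11,340 = £18,960
Costs and fees: 20% of £18,960 = £3,792
Total recovery: £18,960 + £3,792 = £22,752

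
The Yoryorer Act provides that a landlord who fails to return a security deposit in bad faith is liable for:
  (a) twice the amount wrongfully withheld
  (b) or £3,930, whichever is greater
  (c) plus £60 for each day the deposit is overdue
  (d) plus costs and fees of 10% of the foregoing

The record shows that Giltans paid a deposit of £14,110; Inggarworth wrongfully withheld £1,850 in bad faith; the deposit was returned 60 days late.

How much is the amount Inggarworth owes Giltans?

Doubled: 2 × £1,850 = £3,700
Minimum £3,930: £3,700 is below the minimum → £3,930
Late-return penalty: 60 × £60 = £3,600
Damages plus late penalty: £3,930 + £3,600 = £7,530
Costs and fees: 10% of £7,530 = £753
Total recovery: £7,530 + £753 = £8,283

£8,283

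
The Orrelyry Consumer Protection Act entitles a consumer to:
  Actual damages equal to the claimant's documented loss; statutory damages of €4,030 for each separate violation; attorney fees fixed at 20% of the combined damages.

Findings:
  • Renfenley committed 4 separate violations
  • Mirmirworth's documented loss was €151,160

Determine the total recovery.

€200,736

Statutory damages: 4 × €4,030 = €16,120
Combined damages: €151,160 + €16,120 = €167,280
Attorney fees: 20% of €167,280 = €33,456
Total recovery: €167,280 + €33,456 = €200,736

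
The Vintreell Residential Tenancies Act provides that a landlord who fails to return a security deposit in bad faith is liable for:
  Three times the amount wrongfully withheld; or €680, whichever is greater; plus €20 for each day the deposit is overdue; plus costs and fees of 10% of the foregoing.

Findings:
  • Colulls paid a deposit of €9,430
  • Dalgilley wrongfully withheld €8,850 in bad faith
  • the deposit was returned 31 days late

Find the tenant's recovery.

€29,887

Trebled: 3 × €8,850 = €26,550
Minimum €680: €26,550 meets the minimum, no increase.
Late-return penalty: 31 × €20 = €620
Damages plus late penalty: €26,550 + €620 = €27,170
Costs and fees: 10% of €27,170 = €2,717
Total recovery: €27,170 + €2,717 = €29,887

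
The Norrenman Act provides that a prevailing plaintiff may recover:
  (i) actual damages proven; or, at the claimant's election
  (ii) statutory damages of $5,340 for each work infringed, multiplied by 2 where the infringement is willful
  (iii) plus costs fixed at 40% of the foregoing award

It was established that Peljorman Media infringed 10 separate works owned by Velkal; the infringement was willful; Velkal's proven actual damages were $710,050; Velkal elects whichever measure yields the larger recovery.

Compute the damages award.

Statutory damages: 10 × $5,340 = $53,400
Doubled: 2 × $53,400 = $106,800
Greater of actual damages ($710,050) or enhanced statutory damages ($106,800): $710,050
Costs: 40% of $710,050 = $284,020
Award plus costs: $710,050 + $284,020 = $994,070

Award: $994,070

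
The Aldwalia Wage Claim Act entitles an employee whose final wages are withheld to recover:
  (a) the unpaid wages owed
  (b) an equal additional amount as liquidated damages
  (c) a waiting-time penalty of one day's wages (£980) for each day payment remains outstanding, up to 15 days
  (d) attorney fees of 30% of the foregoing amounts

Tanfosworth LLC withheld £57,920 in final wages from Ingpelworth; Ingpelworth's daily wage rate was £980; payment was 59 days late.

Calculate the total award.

Liquidated damages (equal amount): £57,920
Penalty days: min(59, 15) = 15
Waiting-time penalty: 15 × £980 = £14,700
Subtotal: £57,920 + £57,920 + £14,700 = £130,540
Attorney fees: 30% of £130,540 = £39,162
Total award: £130,540 + £39,162 = £169,702

£169,702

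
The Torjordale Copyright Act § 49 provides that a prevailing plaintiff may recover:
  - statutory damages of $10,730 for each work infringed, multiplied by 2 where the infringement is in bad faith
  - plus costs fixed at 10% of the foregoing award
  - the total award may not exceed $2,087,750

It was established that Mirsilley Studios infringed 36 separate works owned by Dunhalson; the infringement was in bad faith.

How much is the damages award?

Award: $849,816

Statutory damages: 36 × $10,730 = $386,280
Doubled: 2 × $386,280 = $772,560
Costs: 10% of $772,560 = $77,256
Award plus costs: $772,560 + $77,256 = $849,816
Cap at $2,087,750: $849,816 is within the cap, no reduction.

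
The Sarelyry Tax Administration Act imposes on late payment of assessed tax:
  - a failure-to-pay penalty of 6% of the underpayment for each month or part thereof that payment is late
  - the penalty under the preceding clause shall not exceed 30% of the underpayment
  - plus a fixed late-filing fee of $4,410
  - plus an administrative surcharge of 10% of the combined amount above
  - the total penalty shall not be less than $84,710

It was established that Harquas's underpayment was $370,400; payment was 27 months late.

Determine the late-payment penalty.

Accrued rate: 6% × 27 = 162%, capped at 30% → 30%
Failure-to-pay penalty: 30% of $370,400 = $111,120
Penalty before surcharge: $111,120 + $4,410 = $115,530
Administrative surcharge: 10% of $115,530 = $11,553
Total penalty: $115,530 + $11,553 = $127,083
Minimum $84,710: $127,083 meets the minimum, no increase.

$127,083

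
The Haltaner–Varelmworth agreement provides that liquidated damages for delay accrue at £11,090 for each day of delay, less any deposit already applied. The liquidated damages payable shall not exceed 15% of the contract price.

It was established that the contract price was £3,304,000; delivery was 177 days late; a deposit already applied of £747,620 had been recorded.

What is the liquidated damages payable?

£495,600

Per-day damages: 177 × £11,090 = £1,962,930
Less deposit already applied: £1,962,930 − £747,620 = £1,215,310
Cap: 15% of £3,304,000 = £495,600
Cap at £495,600: £1,215,310 exceeds the cap → £495,600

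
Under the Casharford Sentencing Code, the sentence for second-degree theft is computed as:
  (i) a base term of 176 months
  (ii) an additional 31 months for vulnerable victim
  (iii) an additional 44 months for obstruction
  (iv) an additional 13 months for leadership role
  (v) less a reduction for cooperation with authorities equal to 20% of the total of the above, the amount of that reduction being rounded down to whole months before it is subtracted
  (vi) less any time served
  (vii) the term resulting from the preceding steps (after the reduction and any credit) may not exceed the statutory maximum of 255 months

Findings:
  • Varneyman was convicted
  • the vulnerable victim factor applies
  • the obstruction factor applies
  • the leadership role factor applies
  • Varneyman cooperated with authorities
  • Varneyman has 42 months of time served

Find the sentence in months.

Vulnerable victim enhancement: +31 months
Obstruction enhancement: +44 months
Leadership role enhancement: +13 months
Adjusted term: 176 months + 31 months + 44 months + 13 months = 264 months
Cooperation with authorities reduction: 20% of 264 months = 52 months (rounded down)
After reduction: 264 − 52 = 212 months
Less time served: 212 months − 42 months = 170 months
Cap at 255 months: 170 months is within the cap, no reduction.

Sentence: 170 months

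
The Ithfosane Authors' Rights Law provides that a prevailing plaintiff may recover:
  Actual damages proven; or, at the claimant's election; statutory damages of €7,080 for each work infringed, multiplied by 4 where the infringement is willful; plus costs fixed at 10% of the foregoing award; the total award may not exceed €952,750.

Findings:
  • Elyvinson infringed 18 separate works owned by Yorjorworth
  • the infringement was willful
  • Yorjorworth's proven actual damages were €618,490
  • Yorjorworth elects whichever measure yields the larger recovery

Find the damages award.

Statutory damages: 18 × €7,080 = €127,440
Multiplied by 4: 4 × €127,440 = €509,760
Greater of actual damages (€618,490) or enhanced statutory damages (€509,760): €618,490
Costs: 10% of €618,490 = €61,849
Award plus costs: €618,490 + €61,849 = €680,339
Cap at €952,750: €680,339 is within the cap, no reduction.

€680,339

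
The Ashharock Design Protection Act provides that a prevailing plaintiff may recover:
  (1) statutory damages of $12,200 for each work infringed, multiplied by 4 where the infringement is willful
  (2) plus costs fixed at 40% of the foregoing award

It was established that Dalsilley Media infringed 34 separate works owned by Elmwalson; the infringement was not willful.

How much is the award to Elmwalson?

Statutory damages: 34 × $12,200 = $414,800
Infringement not willful: no ×4 enhancement.
Costs: 40% of $414,800 = $165,920
Award plus costs: $414,800 + $165,920 = $580,720

$580,720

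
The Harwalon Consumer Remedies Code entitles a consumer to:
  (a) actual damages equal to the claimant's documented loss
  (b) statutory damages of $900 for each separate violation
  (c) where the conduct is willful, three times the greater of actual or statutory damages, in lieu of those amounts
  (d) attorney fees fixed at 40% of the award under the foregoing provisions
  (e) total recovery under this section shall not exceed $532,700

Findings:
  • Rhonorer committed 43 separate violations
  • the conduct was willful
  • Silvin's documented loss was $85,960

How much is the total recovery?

$361,032

Statutory damages: 43 × $900 = $38,700
Greater of actual damages ($85,960) or statutory damages ($38,700): $85,960
Trebled: 3 × $85,960 = $257,880
Attorney fees: 40% of $257,880 = $103,152
Total before cap: $257,880 + $103,152 = $361,032
Cap at $532,700: $361,032 is within the cap, no reduction.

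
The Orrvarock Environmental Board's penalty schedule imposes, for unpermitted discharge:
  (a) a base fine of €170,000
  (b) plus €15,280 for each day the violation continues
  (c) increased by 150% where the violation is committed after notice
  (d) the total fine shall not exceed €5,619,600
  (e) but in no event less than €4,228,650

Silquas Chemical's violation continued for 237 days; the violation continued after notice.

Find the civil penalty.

Per-day component: 237 × €15,280 = €3,621,360
Base plus per-day: €170,000 + €3,621,360 = €3,791,360
Enhancement: 150% of €3,791,360 = €5,687,040
Enhanced fine: €3,791,360 + €5,687,040 = €9,478,400
Cap at €5,619,600: €9,478,400 exceeds the cap → €5,619,600
Minimum €4,228,650: €5,619,600 meets the minimum, no increase.

€5,619,600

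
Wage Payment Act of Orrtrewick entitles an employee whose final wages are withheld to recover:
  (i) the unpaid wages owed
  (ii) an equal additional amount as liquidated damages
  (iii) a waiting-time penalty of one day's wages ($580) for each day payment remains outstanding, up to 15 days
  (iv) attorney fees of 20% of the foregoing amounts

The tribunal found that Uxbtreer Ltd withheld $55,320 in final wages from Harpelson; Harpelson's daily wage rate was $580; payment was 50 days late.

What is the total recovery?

Liquidated damages (equal amount): $55,320
Penalty days: min(50, 15) = 15
Waiting-time penalty: 15 × $580 = $8,700
Subtotal: $55,320 + $55,320 + $8,700 = $119,340
Attorney fees: 20% of $119,340 = $23,868
Total award: $119,340 + $23,868 = $143,208

$143,208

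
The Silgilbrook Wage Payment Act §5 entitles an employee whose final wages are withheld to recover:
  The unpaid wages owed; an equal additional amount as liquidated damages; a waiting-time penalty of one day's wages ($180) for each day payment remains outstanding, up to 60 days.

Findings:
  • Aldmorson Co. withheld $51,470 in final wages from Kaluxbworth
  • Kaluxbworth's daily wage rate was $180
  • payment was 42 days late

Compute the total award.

Total award: $110,500

Liquidated damages (equal amount): $51,470
Penalty days: min(42, 60) = 42
Waiting-time penalty: 42 × $180 = $7,560
Total award: $51,470 + $51,470 + $7,560 = $110,500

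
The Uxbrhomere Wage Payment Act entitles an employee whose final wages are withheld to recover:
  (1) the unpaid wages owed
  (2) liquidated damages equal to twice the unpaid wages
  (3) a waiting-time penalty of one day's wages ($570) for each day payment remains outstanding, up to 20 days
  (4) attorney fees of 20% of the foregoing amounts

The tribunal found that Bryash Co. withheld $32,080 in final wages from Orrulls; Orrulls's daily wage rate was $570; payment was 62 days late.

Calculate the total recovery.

Doubled: 2 × $32,080 = $64,160
Penalty days: min(62, 20) = 20
Waiting-time penalty: 20 × $570 = $11,400
Subtotal: $32,080 + $64,160 + $11,400 = $107,640
Attorney fees: 20% of $107,640 = $21,528
Total award: $107,640 + $21,528 = $129,168

$129,168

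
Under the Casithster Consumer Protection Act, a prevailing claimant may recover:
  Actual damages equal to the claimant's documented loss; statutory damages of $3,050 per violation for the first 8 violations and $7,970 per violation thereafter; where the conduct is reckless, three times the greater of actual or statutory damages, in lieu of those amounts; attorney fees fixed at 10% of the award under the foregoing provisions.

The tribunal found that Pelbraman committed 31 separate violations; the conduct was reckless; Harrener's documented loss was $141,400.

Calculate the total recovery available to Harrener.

$685,443

First 8 violations: 8 × $3,050 = $24,400
Remaining violations: (31 − 8) × $7,970 = $183,310
Statutory damages: $24,400 + $183,310 = $207,710
Greater of actual damages ($141,400) or statutory damages ($207,710): $207,710
Trebled: 3 × $207,710 = $623,130
Attorney fees: 10% of $623,130 = $62,313
Total recovery: $623,130 + $62,313 = $685,443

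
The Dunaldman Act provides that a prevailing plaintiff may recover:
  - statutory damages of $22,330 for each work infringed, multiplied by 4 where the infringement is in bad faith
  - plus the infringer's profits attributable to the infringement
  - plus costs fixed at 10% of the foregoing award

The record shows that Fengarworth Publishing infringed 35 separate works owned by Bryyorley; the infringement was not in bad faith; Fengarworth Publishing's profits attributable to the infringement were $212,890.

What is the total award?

Statutory damages: 35 × $22,330 = $781,550
Infringement not in bad faith: no ×4 enhancement.
Combined award: $781,550 + $212,890 = $994,440
Costs: 10% of $994,440 = $99,444
Award plus costs: $994,440 + $99,444 = $1,093,884

$1,093,884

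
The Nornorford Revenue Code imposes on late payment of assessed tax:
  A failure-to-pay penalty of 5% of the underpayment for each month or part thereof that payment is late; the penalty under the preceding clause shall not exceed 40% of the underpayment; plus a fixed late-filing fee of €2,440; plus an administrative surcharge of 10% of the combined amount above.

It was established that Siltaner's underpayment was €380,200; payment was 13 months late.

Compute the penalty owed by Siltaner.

Accrued rate: 5% × 13 = 65%, capped at 40% → 40%
Failure-to-pay penalty: 40% of €380,200 = €152,080
Penalty before surcharge: €152,080 + €2,440 = €154,520
Administrative surcharge: 10% of €154,520 = €15,452
Total penalty: €154,520 + €15,452 = €169,972

€169,972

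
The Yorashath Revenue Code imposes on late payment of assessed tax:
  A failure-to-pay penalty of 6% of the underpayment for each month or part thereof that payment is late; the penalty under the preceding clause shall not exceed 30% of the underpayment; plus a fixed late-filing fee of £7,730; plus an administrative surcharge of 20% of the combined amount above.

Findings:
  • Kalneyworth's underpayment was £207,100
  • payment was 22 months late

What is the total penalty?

Penalty: £83,832

Accrued rate: 6% × 22 = 132%, capped at 30% → 30%
Failure-to-pay penalty: 30% of £207,100 = £62,130
Penalty before surcharge: £62,130 + £7,730 = £69,860
Administrative surcharge: 20% of £69,860 = £13,972
Total penalty: £69,860 + £13,972 = £83,832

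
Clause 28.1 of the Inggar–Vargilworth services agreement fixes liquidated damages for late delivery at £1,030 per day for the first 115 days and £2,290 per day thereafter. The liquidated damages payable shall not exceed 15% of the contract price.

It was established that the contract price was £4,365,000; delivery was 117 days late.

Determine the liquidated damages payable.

Liquidated damages: £123,030

First 115 days: 115 × £1,030 = £118,450
Remaining days: (117 − 115) × £2,290 = £4,580
Accrued per-day damages: £118,450 + £4,580 = £123,030
Cap: 15% of £4,365,000 = £654,750
Cap at £654,750: £123,030 is within the cap, no reduction.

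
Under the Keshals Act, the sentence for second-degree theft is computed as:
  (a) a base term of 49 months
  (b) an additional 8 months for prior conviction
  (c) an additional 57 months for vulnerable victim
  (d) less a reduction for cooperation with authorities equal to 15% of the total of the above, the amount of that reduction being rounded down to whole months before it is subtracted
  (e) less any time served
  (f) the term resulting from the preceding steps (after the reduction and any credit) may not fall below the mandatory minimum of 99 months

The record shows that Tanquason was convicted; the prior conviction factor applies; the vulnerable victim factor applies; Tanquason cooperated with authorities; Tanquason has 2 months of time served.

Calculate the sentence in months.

99 months

Prior conviction enhancement: +8 months
Vulnerable victim enhancement: +57 months
Adjusted term: 49 months + 8 months + 57 months = 114 months
Cooperation with authorities reduction: 15% of 114 months = 17 months (rounded down)
After reduction: 114 − 17 = 97 months
Less time served: 97 months − 2 months = 95 months
Minimum 99 months: 95 months is below the minimum → 99 months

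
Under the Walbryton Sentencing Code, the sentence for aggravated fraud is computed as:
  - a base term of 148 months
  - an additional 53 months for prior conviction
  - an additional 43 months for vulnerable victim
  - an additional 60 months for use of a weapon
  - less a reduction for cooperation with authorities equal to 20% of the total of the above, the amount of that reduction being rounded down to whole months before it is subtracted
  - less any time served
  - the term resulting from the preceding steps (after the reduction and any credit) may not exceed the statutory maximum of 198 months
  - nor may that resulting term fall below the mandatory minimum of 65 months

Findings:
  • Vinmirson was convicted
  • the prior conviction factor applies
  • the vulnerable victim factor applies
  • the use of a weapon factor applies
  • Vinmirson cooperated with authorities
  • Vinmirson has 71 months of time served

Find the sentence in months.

Prior conviction enhancement: +53 months
Vulnerable victim enhancement: +43 months
Use of a weapon enhancement: +60 months
Adjusted term: 148 months + 53 months + 43 months + 60 months = 304 months
Cooperation with authorities reduction: 20% of 304 months = 60 months (rounded down)
After reduction: 304 − 60 = 244 months
Less time served: 244 months − 71 months = 173 months
Cap at 198 months: 173 months is within the cap, no reduction.
Minimum 65 months: 173 months meets the minimum, no increase.

173 months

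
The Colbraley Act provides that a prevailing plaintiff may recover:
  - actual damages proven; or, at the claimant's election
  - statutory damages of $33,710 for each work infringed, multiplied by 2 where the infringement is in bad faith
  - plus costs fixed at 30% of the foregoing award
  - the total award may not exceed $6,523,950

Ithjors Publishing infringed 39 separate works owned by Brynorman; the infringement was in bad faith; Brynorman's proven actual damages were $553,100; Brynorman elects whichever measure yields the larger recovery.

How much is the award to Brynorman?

Statutory damages: 39 × $33,710 = $1,314,690
Doubled: 2 × $1,314,690 = $2,629,380
Greater of actual damages ($553,100) or enhanced statutory damages ($2,629,380): $2,629,380
Costs: 30% of $2,629,380 = $788,814
Award plus costs: $2,629,380 + $788,814 = $3,418,194
Cap at $6,523,950: $3,418,194 is within the cap, no reduction.

$3,418,194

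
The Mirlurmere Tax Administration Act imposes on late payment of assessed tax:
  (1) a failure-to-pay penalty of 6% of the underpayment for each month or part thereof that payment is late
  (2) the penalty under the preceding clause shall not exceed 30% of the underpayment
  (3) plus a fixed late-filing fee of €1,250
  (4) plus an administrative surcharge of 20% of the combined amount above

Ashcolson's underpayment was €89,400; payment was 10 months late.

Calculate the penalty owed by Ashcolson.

Penalty: €33,684

Accrued rate: 6% × 10 = 60%, capped at 30% → 30%
Failure-to-pay penalty: 30% of €89,400 = €26,820
Penalty before surcharge: €26,820 + €1,250 = €28,070
Administrative surcharge: 20% of €28,070 = €5,614
Total penalty: €28,070 + €5,614 = €33,684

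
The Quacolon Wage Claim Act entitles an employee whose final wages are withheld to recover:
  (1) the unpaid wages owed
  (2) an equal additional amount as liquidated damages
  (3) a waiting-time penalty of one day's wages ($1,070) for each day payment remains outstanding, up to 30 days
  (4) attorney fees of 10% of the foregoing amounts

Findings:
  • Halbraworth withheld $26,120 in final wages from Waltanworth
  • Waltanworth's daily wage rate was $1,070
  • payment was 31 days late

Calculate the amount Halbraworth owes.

Liquidated damages (equal amount): $26,120
Penalty days: min(31, 30) = 30
Waiting-time penalty: 30 × $1,070 = $32,100
Subtotal: $26,120 + $26,120 + $32,100 = $84,340
Attorney fees: 10% of $84,340 = $8,434
Total award: $84,340 + $8,434 = $92,774

$92,774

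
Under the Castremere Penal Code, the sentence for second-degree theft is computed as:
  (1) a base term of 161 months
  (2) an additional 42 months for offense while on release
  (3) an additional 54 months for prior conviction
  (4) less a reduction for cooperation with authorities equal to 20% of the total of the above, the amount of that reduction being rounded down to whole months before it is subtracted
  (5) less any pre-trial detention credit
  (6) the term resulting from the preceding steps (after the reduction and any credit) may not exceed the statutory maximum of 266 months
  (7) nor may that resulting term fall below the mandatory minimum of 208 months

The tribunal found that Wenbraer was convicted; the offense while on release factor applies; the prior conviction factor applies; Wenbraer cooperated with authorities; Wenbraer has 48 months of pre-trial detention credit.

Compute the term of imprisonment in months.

Offense while on release enhancement: +42 months
Prior conviction enhancement: +54 months
Adjusted term: 161 months + 42 months + 54 months = 257 months
Cooperation with authorities reduction: 20% of 257 months = 51 months (rounded down)
After reduction: 257 − 51 = 206 months
Less pre-trial detention credit: 206 months − 48 months = 158 months
Cap at 266 months: 158 months is within the cap, no reduction.
Minimum 208 months: 158 months is below the minimum → 208 months

208 months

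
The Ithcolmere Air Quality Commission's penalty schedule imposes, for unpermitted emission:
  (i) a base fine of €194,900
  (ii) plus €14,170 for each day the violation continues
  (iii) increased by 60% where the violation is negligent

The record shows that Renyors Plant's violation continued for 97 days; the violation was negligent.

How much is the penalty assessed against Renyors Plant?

€2,511,024

Per-day component: 97 × €14,170 = €1,374,490
Base plus per-day: €194,900 + €1,374,490 = €1,569,390
Enhancement: 60% of €1,569,390 = €941,634
Enhanced fine: €1,569,390 + €941,634 = €2,511,024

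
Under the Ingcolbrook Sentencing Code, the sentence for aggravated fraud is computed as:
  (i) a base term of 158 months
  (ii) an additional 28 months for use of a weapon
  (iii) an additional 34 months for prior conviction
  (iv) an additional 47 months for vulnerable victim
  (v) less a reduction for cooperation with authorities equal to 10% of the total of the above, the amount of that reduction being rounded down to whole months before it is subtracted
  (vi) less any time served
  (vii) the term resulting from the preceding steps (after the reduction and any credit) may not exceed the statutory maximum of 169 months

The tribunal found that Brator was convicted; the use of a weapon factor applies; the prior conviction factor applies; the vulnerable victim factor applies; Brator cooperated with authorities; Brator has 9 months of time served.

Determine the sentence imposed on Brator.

169 months

Use of a weapon enhancement: +28 months
Prior conviction enhancement: +34 months
Vulnerable victim enhancement: +47 months
Adjusted term: 158 months + 28 months + 34 months + 47 months = 267 months
Cooperation with authorities reduction: 10% of 267 months = 26 months (rounded down)
After reduction: 267 − 26 = 241 months
Less time served: 241 months − 9 months = 232 months
Cap at 169 months: 232 months exceeds the cap → 169 months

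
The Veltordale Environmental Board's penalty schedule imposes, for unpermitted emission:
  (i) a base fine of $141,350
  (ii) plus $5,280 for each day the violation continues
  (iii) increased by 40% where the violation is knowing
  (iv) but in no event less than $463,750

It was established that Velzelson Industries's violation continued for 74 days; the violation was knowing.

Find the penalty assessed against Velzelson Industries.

Per-day component: 74 × $5,280 = $390,720
Base plus per-day: $141,350 + $390,720 = $532,070
Enhancement: 40% of $532,070 = $212,828
Enhanced fine: $532,070 + $212,828 = $744,898
Minimum $463,750: $744,898 meets the minimum, no increase.

$744,898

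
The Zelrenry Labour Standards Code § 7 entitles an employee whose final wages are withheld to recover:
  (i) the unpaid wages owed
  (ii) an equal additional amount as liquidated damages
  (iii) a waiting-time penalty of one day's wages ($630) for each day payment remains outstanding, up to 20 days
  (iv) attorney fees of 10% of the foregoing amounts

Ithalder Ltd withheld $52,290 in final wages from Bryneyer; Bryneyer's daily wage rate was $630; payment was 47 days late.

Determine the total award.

Liquidated damages (equal amount): $52,290
Penalty days: min(47, 20) = 20
Waiting-time penalty: 20 × $630 = $12,600
Subtotal: $52,290 + $52,290 + $12,600 = $117,180
Attorney fees: 10% of $117,180 = $11,718
Total award: $117,180 + $11,718 = $128,898

$128,898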